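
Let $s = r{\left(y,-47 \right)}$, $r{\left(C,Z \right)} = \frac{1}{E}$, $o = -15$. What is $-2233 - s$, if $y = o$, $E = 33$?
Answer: $- \frac{73690}{33} \approx -2233.0$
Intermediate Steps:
$y = -15$
$r{\left(C,Z \right)} = \frac{1}{33}$
$s = \frac{1}{33} \approx 0.030303$
$-2233 - s = -2233 - \frac{1}{33} = - \frac{73690}{33}$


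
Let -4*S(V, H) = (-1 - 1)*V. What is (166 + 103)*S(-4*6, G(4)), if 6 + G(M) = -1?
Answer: -3228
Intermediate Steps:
G(M) = -7 (G(M) = -6 - 1 = -7)
S(V, H) = V/2 (S(V, H) = -(-1 - 1)*V/4 = -(-1)*V/2 = V/2)
(166 + 103)*S(-4*6, G(4)) = (166 + 103)*((-4*6)/2) = 269*((1/2)*(-24)) = 269*(-12) = -3228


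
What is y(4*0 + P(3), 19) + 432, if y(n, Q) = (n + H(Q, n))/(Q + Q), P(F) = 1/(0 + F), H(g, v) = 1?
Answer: 24626/57 ≈ 432.04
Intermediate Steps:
P(F) = 1/F
y(n, Q) = (1 + n)/(2*Q) (y(n, Q) = (n + 1)/(Q + Q) = (1 + n)/((2*Q)) = (1 + n)*(1/(2*Q)) = (1 + n)/(2*Q))
y(4*0 + P(3), 19) + 432 = (½)*(1 + (4*0 + 1/3))/19 + 432 = (½)*(1/19)*(1 + (0 + ⅓)) + 432 = (½)*(1/19)*(1 + ⅓) + 432 = (½)*(1/19)*(4/3) + 432 = 2/57 + 432 = 24626/57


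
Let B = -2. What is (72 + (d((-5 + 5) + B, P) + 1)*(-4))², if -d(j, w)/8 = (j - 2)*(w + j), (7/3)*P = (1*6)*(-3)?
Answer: 84272400/49 ≈ 1.7198e+6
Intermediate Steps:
P = -54/7 (P = 3*((1*6)*(-3))/7 = 3*(6*(-3))/7 = (3/7)*(-18) = -54/7 ≈ -7.7143)
d(j, w) = -8*(-2 + j)*(j + w) (d(j, w) = -8*(j - 2)*(w + j) = -8*(-2 + j)*(j + w))
(72 + (d((-5 + 5) + B, P) + 1)*(-4))² = (72 + ((-8*((-5 + 5) - 2)² + 16*((-5 + 5) - 2) + 16*(-54/7) - 8*((-5 + 5) - 2)*(-54/7)) + 1)*(-4))² = (72 + ((-8*(0 - 2)² + 16*(0 - 2) - 864/7 - 8*(0 - 2)*(-54/7)) + 1)*(-4))² = (72 + ((-8*(-2)² + 16*(-2) - 864/7 - 8*(-2)*(-54/7)) + 1)*(-4))² = (72 + ((-8*4 - 32 - 864/7 - 864/7) + 1)*(-4))² = (72 + ((-32 - 32 - 864/7 - 864/7) + 1)*(-4))² = (72 + (-2176/7 + 1)*(-4))² = (72 - 2169/7*(-4))² = (72 + 8676/7)² = (9180/7)² = 84272400/49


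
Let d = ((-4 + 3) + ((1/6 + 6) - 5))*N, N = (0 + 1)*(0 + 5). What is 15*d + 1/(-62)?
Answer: 387/31 ≈ 12.484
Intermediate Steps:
N = 5 (N = 1*5 = 5)
d = ⅚ (d = ((-4 + 3) + ((1/6 + 6) - 5))*5 = (-1 + ((⅙ + 6) - 5))*5 = (-1 + (37/6 - 5))*5 = (-1 + 7/6)*5 = (⅙)*5 = ⅚ ≈ 0.83333)
15*d + 1/(-62) = 15*(⅚) + 1/(-62) = 25/2 - 1/62 = 387/31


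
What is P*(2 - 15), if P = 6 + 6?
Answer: -156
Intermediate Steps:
P = 12
P*(2 - 15) = 12*(2 - 15) = 12*(-13) = -156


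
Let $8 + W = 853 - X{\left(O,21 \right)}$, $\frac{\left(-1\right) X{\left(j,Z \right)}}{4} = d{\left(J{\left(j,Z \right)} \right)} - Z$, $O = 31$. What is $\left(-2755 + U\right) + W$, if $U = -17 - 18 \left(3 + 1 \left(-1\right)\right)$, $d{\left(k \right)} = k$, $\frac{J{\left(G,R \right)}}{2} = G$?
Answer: $-1799$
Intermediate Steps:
$J{\left(G,R \right)} = 2 G$
$U = -53$ ($U = -17 - 18 \left(3 - 1\right) = -17 - 36 = -53$)
$X{\left(j,Z \right)} = - 8 j + 4 Z$ ($X{\left(j,Z \right)} = - 4 \left(2 j - Z\right) = - 4 \left(- Z + 2 j\right) = - 8 j + 4 Z$)
$W = 1009$ ($W = -8 - \left(-853 - 248 + 84\right) = -8 + \left(853 - \left(-248 + 84\right)\right) = -8 + \left(853 - -164\right) = -8 + \left(853 + 164\right) = -8 + 1017 = 1009$)
$\left(-2755 + U\right) + W = \left(-2755 - 53\right) + 1009 = -2808 + 1009 = -1799$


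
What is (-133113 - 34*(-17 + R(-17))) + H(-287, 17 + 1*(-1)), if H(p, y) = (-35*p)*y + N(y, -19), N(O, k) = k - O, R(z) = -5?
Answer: 28320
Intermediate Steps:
H(p, y) = -19 - y - 35*p*y (H(p, y) = (-35*p)*y + (-19 - y) = -35*p*y + (-19 - y) = -19 - y - 35*p*y)
(-133113 - 34*(-17 + R(-17))) + H(-287, 17 + 1*(-1)) = (-133113 - 34*(-17 - 5)) + (-19 - (17 + 1*(-1)) - 35*(-287)*(17 + 1*(-1))) = (-133113 - 34*(-22)) + (-19 - (17 - 1) - 35*(-287)*(17 - 1)) = (-133113 + 748) + (-19 - 1*16 - 35*(-287)*16) = -132365 + (-19 - 16 + 160720) = -132365 + 160685 = 28320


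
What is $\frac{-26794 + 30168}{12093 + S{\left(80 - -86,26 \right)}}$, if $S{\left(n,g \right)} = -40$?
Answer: $\frac{3374}{12053} \approx 0.27993$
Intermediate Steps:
$\frac{-26794 + 30168}{12093 + S{\left(80 - -86,26 \right)}} = \frac{-26794 + 30168}{12093 - 40} = \frac{3374}{12053}$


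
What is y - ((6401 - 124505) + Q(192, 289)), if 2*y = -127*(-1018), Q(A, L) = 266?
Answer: 182481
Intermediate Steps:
y = 64643 (y = (-127*(-1018))/2 = (1/2)*129286 = 64643)
y - ((6401 - 124505) + Q(192, 289)) = 64643 - ((6401 - 124505) + 266) = 64643 - (-118104 + 266) = 64643 - 1*(-117838) = 64643 + 117838 = 182481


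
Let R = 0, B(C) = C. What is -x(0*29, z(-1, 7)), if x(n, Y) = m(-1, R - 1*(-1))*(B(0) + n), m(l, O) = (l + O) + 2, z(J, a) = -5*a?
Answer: 0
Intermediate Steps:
m(l, O) = 2 + O + l (m(l, O) = (O + l) + 2 = 2 + O + l)
x(n, Y) = 2*n (x(n, Y) = (2 + (0 - 1*(-1)) - 1)*(0 + n) = (2 + (0 + 1) - 1)*n = (2 + 1 - 1)*n = 2*n)
-x(0*29, z(-1, 7)) = -2*0*29 = -2*0 = -1*0 = 0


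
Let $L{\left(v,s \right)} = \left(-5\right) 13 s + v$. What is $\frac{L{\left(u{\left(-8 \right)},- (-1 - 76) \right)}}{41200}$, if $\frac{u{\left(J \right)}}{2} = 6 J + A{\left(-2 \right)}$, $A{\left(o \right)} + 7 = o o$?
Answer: $- \frac{5107}{41200} \approx -0.12396$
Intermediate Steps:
$A{\left(o \right)} = -7 + o^{2}$ ($A{\left(o \right)} = -7 + o o = -7 + o^{2}$)
$u{\left(J \right)} = -6 + 12 J$ ($u{\left(J \right)} = 2 \left(6 J - \left(7 - \left(-2\right)^{2}\right)\right) = 2 \left(6 J + \left(-7 + 4\right)\right) = 2 \left(6 J - 3\right) = 2 \left(-3 + 6 J\right) = -6 + 12 J$)
$L{\left(v,s \right)} = v - 65 s$ ($L{\left(v,s \right)} = - 65 s + v = v - 65 s$)
$\frac{L{\left(u{\left(-8 \right)},- (-1 - 76) \right)}}{41200} = \frac{\left(-6 + 12 \left(-8\right)\right) - 65 \left(- (-1 - 76)\right)}{41200} = \left(\left(-6 - 96\right) - 65 \left(\left(-1\right) \left(-77\right)\right)\right) \frac{1}{41200} = \left(-102 - 5005\right) \frac{1}{41200} = \left(-5107\right) \frac{1}{41200} = - \frac{5107}{41200}$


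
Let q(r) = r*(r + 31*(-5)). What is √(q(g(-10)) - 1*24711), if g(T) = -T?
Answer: I*√26161 ≈ 161.74*I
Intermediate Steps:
q(r) = r*(-155 + r) (q(r) = r*(r - 155) = r*(-155 + r))
√(q(g(-10)) - 1*24711) = √((-1*(-10))*(-155 - 1*(-10)) - 1*24711) = √(10*(-155 + 10) - 24711) = √(10*(-145) - 24711) = √(-1450 - 24711) = √(-26161) = I*√26161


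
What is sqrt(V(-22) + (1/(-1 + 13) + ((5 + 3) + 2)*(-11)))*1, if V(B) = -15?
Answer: I*sqrt(4497)/6 ≈ 11.177*I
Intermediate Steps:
sqrt(V(-22) + (1/(-1 + 13) + ((5 + 3) + 2)*(-11)))*1 = sqrt(-15 + (1/(-1 + 13) + ((5 + 3) + 2)*(-11)))*1 = sqrt(-15 + (1/12 + (8 + 2)*(-11)))*1 = sqrt(-15 + (1/12 + 10*(-11)))*1 = sqrt(-15 + (1/12 - 110))*1 = sqrt(-15 - 1319/12)*1 = sqrt(-1499/12)*1 = (I*sqrt(4497)/6)*1 = I*sqrt(4497)/6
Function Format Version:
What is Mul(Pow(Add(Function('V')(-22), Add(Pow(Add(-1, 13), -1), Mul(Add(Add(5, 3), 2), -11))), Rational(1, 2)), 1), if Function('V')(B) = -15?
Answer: Mul(Rational(1, 6), I, Pow(4497, Rational(1, 2))) ≈ Mul(11.177, I)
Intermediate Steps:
Mul(Pow(Add(Function('V')(-22), Add(Pow(Add(-1, 13), -1), Mul(Add(Add(5, 3), 2), -11))), Rational(1, 2)), 1) = Mul(Pow(Add(-15, Add(Pow(Add(-1, 13), -1), Mul(Add(Add(5, 3), 2), -11))), Rational(1, 2)), 1) = Mul(Pow(Add(-15, Add(Pow(12, -1), Mul(Add(8, 2), -11))), Rational(1, 2)), 1) = Mul(Pow(Add(-15, Add(Rational(1, 12), Mul(10, -11))), Rational(1, 2)), 1) = Mul(Pow(Add(-15, Add(Rational(1, 12), -110)), Rational(1, 2)), 1) = Mul(Pow(Add(-15, Rational(-1319, 12)), Rational(1, 2)), 1) = Mul(Pow(Rational(-1499, 12), Rational(1, 2)), 1) = Mul(Mul(Rational(1, 6), I, Pow(4497, Rational(1, 2))), 1) = Mul(Rational(1, 6), I, Pow(4497, Rational(1, 2)))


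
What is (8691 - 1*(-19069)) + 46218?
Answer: 73978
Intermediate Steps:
(8691 - 1*(-19069)) + 46218 = (8691 + 19069) + 46218 = 27760 + 46218 = 73978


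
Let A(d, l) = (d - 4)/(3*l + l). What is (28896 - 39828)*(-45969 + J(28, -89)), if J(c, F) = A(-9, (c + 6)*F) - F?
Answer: 1517721008631/3026 ≈ 5.0156e+8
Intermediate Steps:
A(d, l) = (-4 + d)/(4*l) (A(d, l) = (-4 + d)/((4*l)) = (-4 + d)*(1/(4*l)) = (-4 + d)/(4*l))
J(c, F) = -F - 13/(4*F*(6 + c)) (J(c, F) = (-4 - 9)/(4*(((c + 6)*F))) - F = (¼)*(-13)/((6 + c)*F) - F = (¼)*(-13)/(F*(6 + c)) - F = (¼)*(1/(F*(6 + c)))*(-13) - F = -13/(4*F*(6 + c)) - F = -F - 13/(4*F*(6 + c)))
(28896 - 39828)*(-45969 + J(28, -89)) = (28896 - 39828)*(-45969 + (¼)*(-13 + 4*(-89)²*(-6 - 1*28))/(-89*(6 + 28))) = -10932*(-45969 + (¼)*(-1/89)*(-13 + 4*7921*(-6 - 28))/34) = -10932*(-45969 + (¼)*(-1/89)*(1/34)*(-13 + 4*7921*(-34))) = -10932*(-45969 + (¼)*(-1/89)*(1/34)*(-13 - 1077256)) = -10932*(-45969 + (¼)*(-1/89)*(1/34)*(-1077269)) = -10932*(-45969 + 1077269/12104) = -10932*(-555331507/12104) = 1517721008631/3026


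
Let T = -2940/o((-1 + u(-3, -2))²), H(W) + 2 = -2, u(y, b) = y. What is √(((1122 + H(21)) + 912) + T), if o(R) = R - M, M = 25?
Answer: √21210/3 ≈ 48.546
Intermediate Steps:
H(W) = -4 (H(W) = -2 - 2 = -4)
o(R) = -25 + R (o(R) = R - 1*25 = R - 25 = -25 + R)
T = 980/3 (T = -2940/(-25 + (-1 - 3)²) = -2940/(-25 + (-4)²) = -2940/(-25 + 16) = -2940/(-9) = -2940*(-⅑) = 980/3 ≈ 326.67)
√(((1122 + H(21)) + 912) + T) = √(((1122 - 4) + 912) + 980/3) = √((1118 + 912) + 980/3) = √(2030 + 980/3) = √(7070/3) = √21210/3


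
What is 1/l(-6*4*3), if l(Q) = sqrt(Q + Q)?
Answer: -I/12 ≈ -0.083333*I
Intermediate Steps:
l(Q) = sqrt(2)*sqrt(Q) (l(Q) = sqrt(2*Q) = sqrt(2)*sqrt(Q))
1/l(-6*4*3) = 1/(sqrt(2)*sqrt(-6*4*3)) = 1/(sqrt(2)*sqrt(-24*3)) = 1/(sqrt(2)*sqrt(-72)) = 1/(sqrt(2)*(6*I*sqrt(2))) = 1/(12*I) = -I/12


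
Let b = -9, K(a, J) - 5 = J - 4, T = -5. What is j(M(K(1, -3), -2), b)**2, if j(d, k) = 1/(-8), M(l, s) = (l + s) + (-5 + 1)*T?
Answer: 1/64 ≈ 0.015625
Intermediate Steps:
K(a, J) = 1 + J (K(a, J) = 5 + (J - 4) = 5 + (-4 + J) = 1 + J)
M(l, s) = 20 + l + s (M(l, s) = (l + s) + (-5 + 1)*(-5) = (l + s) - 4*(-5) = (l + s) + 20 = 20 + l + s)
j(d, k) = -1/8
j(M(K(1, -3), -2), b)**2 = (-1/8)**2 = 1/64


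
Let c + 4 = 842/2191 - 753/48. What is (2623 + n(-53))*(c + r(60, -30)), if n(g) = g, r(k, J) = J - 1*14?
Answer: -2851616745/17528 ≈ -1.6269e+5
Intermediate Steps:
r(k, J) = -14 + J (r(k, J) = J - 14 = -14 + J)
c = -676693/35056 (c = -4 + (842/2191 - 753/48) = -4 + (842*(1/2191) - 753*1/48) = -4 + (842/2191 - 251/16) = -4 - 536469/35056 = -676693/35056 ≈ -19.303)
(2623 + n(-53))*(c + r(60, -30)) = (2623 - 53)*(-676693/35056 + (-14 - 30)) = 2570*(-676693/35056 - 44) = 2570*(-2219157/35056) = -2851616745/17528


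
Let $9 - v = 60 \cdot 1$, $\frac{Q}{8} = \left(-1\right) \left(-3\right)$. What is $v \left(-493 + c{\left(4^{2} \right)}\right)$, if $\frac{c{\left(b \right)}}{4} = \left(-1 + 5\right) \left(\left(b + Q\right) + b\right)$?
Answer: $-20553$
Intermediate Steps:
$Q = 24$ ($Q = 8 \left(\left(-1\right) \left(-3\right)\right) = 8 \cdot 3 = 24$)
$v = -51$ ($v = 9 - 60 \cdot 1 = 9 - 60 = -51$)
$c{\left(b \right)} = 384 + 32 b$ ($c{\left(b \right)} = 4 \left(-1 + 5\right) \left(\left(b + 24\right) + b\right) = 4 \cdot 4 \left(\left(24 + b\right) + b\right) = 4 \cdot 4 \left(24 + 2 b\right) = 4 \left(96 + 8 b\right) = 384 + 32 b$)
$v \left(-493 + c{\left(4^{2} \right)}\right) = - 51 \left(-493 + \left(384 + 32 \cdot 4^{2}\right)\right) = - 51 \left(-493 + \left(384 + 32 \cdot 16\right)\right) = - 51 \left(-493 + \left(384 + 512\right)\right) = - 51 \left(-493 + 896\right) = \left(-51\right) 403 = -20553$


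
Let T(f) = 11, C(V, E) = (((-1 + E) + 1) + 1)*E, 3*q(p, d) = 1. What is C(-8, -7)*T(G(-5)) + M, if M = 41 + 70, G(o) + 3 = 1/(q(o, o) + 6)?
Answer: 573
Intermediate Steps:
q(p, d) = ⅓ (q(p, d) = (⅓)*1 = ⅓)
C(V, E) = E*(1 + E) (C(V, E) = (E + 1)*E = (1 + E)*E = E*(1 + E))
G(o) = -54/19 (G(o) = -3 + 1/(⅓ + 6) = -3 + 1/(19/3) = -3 + 3/19 = -54/19)
M = 111
C(-8, -7)*T(G(-5)) + M = -7*(1 - 7)*11 + 111 = -7*(-6)*11 + 111 = 42*11 + 111 = 462 + 111 = 573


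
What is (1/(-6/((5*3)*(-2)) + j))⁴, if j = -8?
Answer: 625/2313441 ≈ 0.00027016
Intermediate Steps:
(1/(-6/((5*3)*(-2)) + j))⁴ = (1/(-6/((5*3)*(-2)) - 8))⁴ = (1/(-6/(15*(-2)) - 8))⁴ = (1/(-6/(-30) - 8))⁴ = (1/(-6*(-1/30) - 8))⁴ = (1/(⅕ - 8))⁴ = (1/(-39/5))⁴ = (-5/39)⁴ = 625/2313441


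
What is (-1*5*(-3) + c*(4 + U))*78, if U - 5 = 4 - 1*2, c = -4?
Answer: -2262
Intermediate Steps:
U = 7 (U = 5 + (4 - 1*2) = 5 + (4 - 2) = 5 + 2 = 7)
(-1*5*(-3) + c*(4 + U))*78 = (-1*5*(-3) - 4*(4 + 7))*78 = (-5*(-3) - 4*11)*78 = (15 - 44)*78 = -29*78 = -2262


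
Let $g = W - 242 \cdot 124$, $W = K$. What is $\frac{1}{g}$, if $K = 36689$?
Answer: $\frac{1}{6681} \approx 0.00014968$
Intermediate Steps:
$W = 36689$
$g = 6681$ ($g = 36689 - 242 \cdot 124 = 36689 - 30008 = 6681$)
$\frac{1}{g} = \frac{1}{6681}$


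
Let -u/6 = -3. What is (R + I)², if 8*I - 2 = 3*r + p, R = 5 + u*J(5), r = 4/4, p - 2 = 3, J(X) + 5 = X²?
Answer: 2146225/16 ≈ 1.3414e+5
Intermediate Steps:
u = 18 (u = -6*(-3) = 18)
J(X) = -5 + X²
p = 5 (p = 2 + 3 = 5)
r = 1 (r = 4*(¼) = 1)
R = 365 (R = 5 + 18*(-5 + 5²) = 5 + 18*(-5 + 25) = 5 + 18*20 = 5 + 360 = 365)
I = 5/4 (I = ¼ + (3*1 + 5)/8 = ¼ + (3 + 5)/8 = ¼ + (⅛)*8 = ¼ + 1 = 5/4 ≈ 1.2500)
(R + I)² = (365 + 5/4)² = (1465/4)² = 2146225/16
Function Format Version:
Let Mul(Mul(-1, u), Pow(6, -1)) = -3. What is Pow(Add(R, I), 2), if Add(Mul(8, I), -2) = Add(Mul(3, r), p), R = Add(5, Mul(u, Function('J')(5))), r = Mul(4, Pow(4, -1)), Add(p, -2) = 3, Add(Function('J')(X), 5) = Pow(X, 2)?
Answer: Rational(2146225, 16) ≈ 1.3414e+5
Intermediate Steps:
u = 18 (u = Mul(-6, -3) = 18)
Function('J')(X) = Add(-5, Pow(X, 2))
p = 5 (p = Add(2, 3) = 5)
r = 1 (r = Mul(4, Rational(1, 4)) = 1)
R = 365 (R = Add(5, Mul(18, Add(-5, Pow(5, 2)))) = Add(5, Mul(18, Add(-5, 25))) = Add(5, Mul(18, 20)) = Add(5, 360) = 365)
I = Rational(5, 4) (I = Add(Rational(1, 4), Mul(Rational(1, 8), Add(Mul(3, 1), 5))) = Add(Rational(1, 4), Mul(Rational(1, 8), Add(3, 5))) = Add(Rational(1, 4), Mul(Rational(1, 8), 8)) = Add(Rational(1, 4), 1) = Rational(5, 4) ≈ 1.2500)
Pow(Add(R, I), 2) = Pow(Add(365, Rational(5, 4)), 2) = Pow(Rational(1465, 4), 2) = Rational(2146225, 16)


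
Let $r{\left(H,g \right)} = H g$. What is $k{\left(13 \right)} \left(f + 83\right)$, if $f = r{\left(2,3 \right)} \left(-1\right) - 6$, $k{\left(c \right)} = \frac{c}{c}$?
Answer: $71$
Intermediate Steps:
$k{\left(c \right)} = 1$
$f = -12$ ($f = 2 \cdot 3 \left(-1\right) - 6 = 6 \left(-1\right) - 6 = -6 - 6 = -12$)
$k{\left(13 \right)} \left(f + 83\right) = 1 \left(-12 + 83\right) = 1 \cdot 71 = 71$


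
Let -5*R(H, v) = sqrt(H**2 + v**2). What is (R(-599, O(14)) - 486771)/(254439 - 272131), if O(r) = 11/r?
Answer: 486771/17692 + sqrt(70325117)/1238440 ≈ 27.520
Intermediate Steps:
R(H, v) = -sqrt(H**2 + v**2)/5
(R(-599, O(14)) - 486771)/(254439 - 272131) = (-sqrt((-599)**2 + (11/14)**2)/5 - 486771)/(254439 - 272131) = (-sqrt(358801 + (11*(1/14))**2)/5 - 486771)/(-17692) = (-sqrt(358801 + (11/14)**2)/5 - 486771)*(-1/17692) = (-sqrt(358801 + 121/196)/5 - 486771)*(-1/17692) = (-sqrt(70325117)/70 - 486771)*(-1/17692) = (-486771 - sqrt(70325117)/70)*(-1/17692) = 486771/17692 + sqrt(70325117)/1238440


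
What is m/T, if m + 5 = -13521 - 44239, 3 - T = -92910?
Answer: -19255/30971 ≈ -0.62171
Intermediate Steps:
T = 92913 (T = 3 - 1*(-92910) = 3 + 92910 = 92913)
m = -57765 (m = -5 + (-13521 - 44239) = -5 - 57760 = -57765)
m/T = -57765/92913 = -57765*1/92913 = -19255/30971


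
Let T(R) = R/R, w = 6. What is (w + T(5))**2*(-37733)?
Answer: -1848917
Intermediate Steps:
T(R) = 1
(w + T(5))**2*(-37733) = (6 + 1)**2*(-37733) = 7**2*(-37733) = 49*(-37733) = -1848917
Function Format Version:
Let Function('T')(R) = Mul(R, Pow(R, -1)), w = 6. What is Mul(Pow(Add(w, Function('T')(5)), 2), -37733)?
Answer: -1848917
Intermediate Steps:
Function('T')(R) = 1
Mul(Pow(Add(w, Function('T')(5)), 2), -37733) = Mul(Pow(Add(6, 1), 2), -37733) = Mul(Pow(7, 2), -37733) = Mul(49, -37733) = -1848917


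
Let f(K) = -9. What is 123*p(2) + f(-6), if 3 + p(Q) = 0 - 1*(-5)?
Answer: 237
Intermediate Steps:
p(Q) = 2 (p(Q) = -3 + (0 - 1*(-5)) = -3 + (0 + 5) = -3 + 5 = 2)
123*p(2) + f(-6) = 123*2 - 9 = 246 - 9 = 237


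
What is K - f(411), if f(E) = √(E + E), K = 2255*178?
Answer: 401390 - √822 ≈ 4.0136e+5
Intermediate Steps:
K = 401390
f(E) = √2*√E (f(E) = √(2*E) = √2*√E)
K - f(411) = 401390 - √2*√411 = 401390 - √822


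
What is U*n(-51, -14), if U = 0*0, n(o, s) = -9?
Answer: 0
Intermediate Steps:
U = 0
U*n(-51, -14) = 0*(-9) = 0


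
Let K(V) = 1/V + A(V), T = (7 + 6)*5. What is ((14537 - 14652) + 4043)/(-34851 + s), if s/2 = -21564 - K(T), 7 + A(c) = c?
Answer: -255320/5076177 ≈ -0.050298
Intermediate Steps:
A(c) = -7 + c
T = 65 (T = 13*5 = 65)
K(V) = -7 + V + 1/V (K(V) = 1/V + (-7 + V) = -7 + V + 1/V)
s = -2810862/65 (s = 2*(-21564 - (-7 + 65 + 1/65)) = 2*(-21564 - 1*3771/65) = 2*(-21564 - 3771/65) = 2*(-1405431/65) = -2810862/65 ≈ -43244.)
((14537 - 14652) + 4043)/(-34851 + s) = ((14537 - 14652) + 4043)/(-34851 - 2810862/65) = (-115 + 4043)/(-5076177/65) = 3928*(-65/5076177) = -255320/5076177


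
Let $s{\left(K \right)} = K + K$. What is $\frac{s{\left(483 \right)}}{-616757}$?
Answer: $- \frac{966}{616757} \approx -0.0015663$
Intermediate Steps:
$s{\left(K \right)} = 2 K$
$\frac{s{\left(483 \right)}}{-616757} = \frac{2 \cdot 483}{-616757} = 966 \left(- \frac{1}{616757}\right) = - \frac{966}{616757}$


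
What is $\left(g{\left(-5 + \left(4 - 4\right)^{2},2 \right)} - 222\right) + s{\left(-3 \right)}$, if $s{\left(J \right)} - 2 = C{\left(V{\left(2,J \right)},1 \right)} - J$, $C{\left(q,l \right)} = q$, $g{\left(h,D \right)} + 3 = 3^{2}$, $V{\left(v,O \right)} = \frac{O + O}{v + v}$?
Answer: $- \frac{425}{2} \approx -212.5$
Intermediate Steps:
$V{\left(v,O \right)} = \frac{O}{v}$ ($V{\left(v,O \right)} = \frac{2 O}{2 v} = 2 O \frac{1}{2 v} = \frac{O}{v}$)
$g{\left(h,D \right)} = 6$ ($g{\left(h,D \right)} = -3 + 3^{2} = -3 + 9 = 6$)
$s{\left(J \right)} = 2 - \frac{J}{2}$ ($s{\left(J \right)} = 2 - \left(J - \frac{J}{2}\right) = 2 - \left(J - J \frac{1}{2}\right) = 2 + \left(\frac{J}{2} - J\right) = 2 - \frac{J}{2}$)
$\left(g{\left(-5 + \left(4 - 4\right)^{2},2 \right)} - 222\right) + s{\left(-3 \right)} = \left(6 - 222\right) + \left(2 - - \frac{3}{2}\right) = -216 + \left(2 + \frac{3}{2}\right) = -216 + \frac{7}{2} = - \frac{425}{2}$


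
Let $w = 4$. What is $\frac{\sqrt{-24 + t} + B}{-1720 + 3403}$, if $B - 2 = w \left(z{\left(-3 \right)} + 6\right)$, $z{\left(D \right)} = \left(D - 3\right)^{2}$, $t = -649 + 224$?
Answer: $\frac{10}{99} + \frac{i \sqrt{449}}{1683} \approx 0.10101 + 0.01259 i$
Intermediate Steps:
$t = -425$
$z{\left(D \right)} = \left(-3 + D\right)^{2}$
$B = 170$ ($B = 2 + 4 \left(\left(-3 - 3\right)^{2} + 6\right) = 2 + 4 \left(\left(-6\right)^{2} + 6\right) = 2 + 4 \left(36 + 6\right) = 2 + 4 \cdot 42 = 2 + 168 = 170$)
$\frac{\sqrt{-24 + t} + B}{-1720 + 3403} = \frac{\sqrt{-24 - 425} + 170}{-1720 + 3403} = \frac{\sqrt{-449} + 170}{1683} = \left(i \sqrt{449} + 170\right) \frac{1}{1683} = \left(170 + i \sqrt{449}\right) \frac{1}{1683} = \frac{10}{99} + \frac{i \sqrt{449}}{1683}$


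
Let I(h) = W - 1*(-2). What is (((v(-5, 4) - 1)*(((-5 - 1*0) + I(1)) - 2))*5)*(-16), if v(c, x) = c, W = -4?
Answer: -4320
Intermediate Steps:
I(h) = -2 (I(h) = -4 - 1*(-2) = -4 + 2 = -2)
(((v(-5, 4) - 1)*(((-5 - 1*0) + I(1)) - 2))*5)*(-16) = (((-5 - 1)*(((-5 - 1*0) - 2) - 2))*5)*(-16) = (-6*(((-5 + 0) - 2) - 2)*5)*(-16) = (-6*((-5 - 2) - 2)*5)*(-16) = (-6*(-7 - 2)*5)*(-16) = (-6*(-9)*5)*(-16) = (54*5)*(-16) = 270*(-16) = -4320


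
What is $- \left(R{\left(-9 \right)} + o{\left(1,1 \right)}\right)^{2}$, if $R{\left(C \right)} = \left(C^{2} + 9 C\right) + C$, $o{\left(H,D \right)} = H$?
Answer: $-64$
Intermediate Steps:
$R{\left(C \right)} = C^{2} + 10 C$
$- \left(R{\left(-9 \right)} + o{\left(1,1 \right)}\right)^{2} = - \left(- 9 \left(10 - 9\right) + 1\right)^{2} = - \left(\left(-9\right) 1 + 1\right)^{2} = - \left(-9 + 1\right)^{2} = - \left(-8\right)^{2} = \left(-1\right) 64 = -64$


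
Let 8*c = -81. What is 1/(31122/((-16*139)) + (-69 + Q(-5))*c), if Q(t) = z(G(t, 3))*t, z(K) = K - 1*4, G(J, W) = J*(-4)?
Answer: 556/831015 ≈ 0.00066906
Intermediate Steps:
G(J, W) = -4*J
c = -81/8 (c = (1/8)*(-81) = -81/8 ≈ -10.125)
z(K) = -4 + K (z(K) = K - 4 = -4 + K)
Q(t) = t*(-4 - 4*t) (Q(t) = (-4 - 4*t)*t = t*(-4 - 4*t))
1/(31122/((-16*139)) + (-69 + Q(-5))*c) = 1/(31122/((-16*139)) + (-69 - 4*(-5)*(1 - 5))*(-81/8)) = 1/(31122/(-2224) + (-69 - 4*(-5)*(-4))*(-81/8)) = 1/(31122*(-1/2224) + (-69 - 80)*(-81/8)) = 1/(-15561/1112 - 149*(-81/8)) = 1/(-15561/1112 + 12069/8) = 1/(831015/556) = 556/831015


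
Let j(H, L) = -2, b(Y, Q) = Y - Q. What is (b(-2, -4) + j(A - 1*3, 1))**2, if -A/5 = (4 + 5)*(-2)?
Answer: 0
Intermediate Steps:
A = 90 (A = -5*(4 + 5)*(-2) = -45*(-2) = -5*(-18) = 90)
(b(-2, -4) + j(A - 1*3, 1))**2 = ((-2 - 1*(-4)) - 2)**2 = ((-2 + 4) - 2)**2 = (2 - 2)**2 = 0**2 = 0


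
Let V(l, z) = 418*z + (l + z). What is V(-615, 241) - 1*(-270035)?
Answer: 370399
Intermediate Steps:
V(l, z) = l + 419*z
V(-615, 241) - 1*(-270035) = (-615 + 419*241) - 1*(-270035) = (-615 + 100979) + 270035 = 100364 + 270035 = 370399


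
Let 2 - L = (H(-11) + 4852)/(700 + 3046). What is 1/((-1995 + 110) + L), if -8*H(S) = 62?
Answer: -14984/28234249 ≈ -0.00053070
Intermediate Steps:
H(S) = -31/4 (H(S) = -⅛*62 = -31/4)
L = 10591/14984 (L = 2 - (-31/4 + 4852)/(700 + 3046) = 2 - 19377/(4*3746) = 2 - 1*19377/14984 = 2 - 19377/14984 = 10591/14984 ≈ 0.70682)
1/((-1995 + 110) + L) = 1/((-1995 + 110) + 10591/14984) = 1/(-1885 + 10591/14984) = 1/(-28234249/14984) = -14984/28234249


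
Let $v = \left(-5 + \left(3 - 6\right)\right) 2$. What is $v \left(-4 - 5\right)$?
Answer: $144$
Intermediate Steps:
$v = -16$ ($v = \left(-5 + \left(3 - 6\right)\right) 2 = \left(-5 - 3\right) 2 = \left(-8\right) 2 = -16$)
$v \left(-4 - 5\right) = - 16 \left(-4 - 5\right) = \left(-16\right) \left(-9\right) = 144$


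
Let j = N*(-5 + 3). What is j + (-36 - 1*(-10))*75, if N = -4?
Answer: -1942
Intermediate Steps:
j = 8 (j = -4*(-5 + 3) = -4*(-2) = 8)
j + (-36 - 1*(-10))*75 = 8 + (-36 - 1*(-10))*75 = 8 + (-36 + 10)*75 = 8 - 26*75 = 8 - 1950 = -1942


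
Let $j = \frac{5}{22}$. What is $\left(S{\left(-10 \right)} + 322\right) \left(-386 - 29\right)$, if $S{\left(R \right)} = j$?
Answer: $- \frac{2941935}{22} \approx -1.3372 \cdot 10^{5}$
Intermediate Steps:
$j = \frac{5}{22}$ ($j = 5 \cdot \frac{1}{22} = \frac{5}{22} \approx 0.22727$)
$S{\left(R \right)} = \frac{5}{22}$
$\left(S{\left(-10 \right)} + 322\right) \left(-386 - 29\right) = \left(\frac{5}{22} + 322\right) \left(-386 - 29\right) = \frac{7089}{22} \left(-415\right) = - \frac{2941935}{22}$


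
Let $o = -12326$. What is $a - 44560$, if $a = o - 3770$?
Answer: $-60656$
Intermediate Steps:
$a = -16096$ ($a = -12326 - 3770 = -16096$)
$a - 44560 = -16096 - 44560 = -60656$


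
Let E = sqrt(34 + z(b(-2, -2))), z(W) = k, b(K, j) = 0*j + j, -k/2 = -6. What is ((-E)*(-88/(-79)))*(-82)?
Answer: 7216*sqrt(46)/79 ≈ 619.51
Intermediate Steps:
k = 12 (k = -2*(-6) = 12)
b(K, j) = j (b(K, j) = 0 + j = j)
z(W) = 12
E = sqrt(46) (E = sqrt(34 + 12) = sqrt(46) ≈ 6.7823)
((-E)*(-88/(-79)))*(-82) = ((-sqrt(46))*(-88/(-79)))*(-82) = ((-sqrt(46))*(-88*(-1/79)))*(-82) = (-sqrt(46)*(88/79))*(-82) = -88*sqrt(46)/79*(-82) = 7216*sqrt(46)/79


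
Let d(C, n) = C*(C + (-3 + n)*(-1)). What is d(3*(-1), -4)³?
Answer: -1728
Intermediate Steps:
d(C, n) = C*(3 + C - n) (d(C, n) = C*(C + (3 - n)) = C*(3 + C - n))
d(3*(-1), -4)³ = ((3*(-1))*(3 + 3*(-1) - 1*(-4)))³ = (-3*(3 - 3 + 4))³ = (-3*4)³ = (-12)³ = -1728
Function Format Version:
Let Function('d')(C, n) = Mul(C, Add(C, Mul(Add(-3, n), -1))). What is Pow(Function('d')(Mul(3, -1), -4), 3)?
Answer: -1728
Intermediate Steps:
Function('d')(C, n) = Mul(C, Add(3, C, Mul(-1, n))) (Function('d')(C, n) = Mul(C, Add(C, Add(3, Mul(-1, n)))) = Mul(C, Add(3, C, Mul(-1, n))))
Pow(Function('d')(Mul(3, -1), -4), 3) = Pow(Mul(Mul(3, -1), Add(3, Mul(3, -1), Mul(-1, -4))), 3) = Pow(Mul(-3, Add(3, -3, 4)), 3) = Pow(Mul(-3, 4), 3) = Pow(-12, 3) = -1728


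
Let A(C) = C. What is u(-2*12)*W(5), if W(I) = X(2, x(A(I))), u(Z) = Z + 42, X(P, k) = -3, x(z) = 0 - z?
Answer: -54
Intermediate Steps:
x(z) = -z
u(Z) = 42 + Z
W(I) = -3
u(-2*12)*W(5) = (42 - 2*12)*(-3) = (42 - 24)*(-3) = 18*(-3) = -54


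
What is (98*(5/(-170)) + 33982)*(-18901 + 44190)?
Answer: 14608064405/17 ≈ 8.5930e+8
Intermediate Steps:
(98*(5/(-170)) + 33982)*(-18901 + 44190) = (98*(5*(-1/170)) + 33982)*25289 = (98*(-1/34) + 33982)*25289 = (-49/17 + 33982)*25289 = (577645/17)*25289 = 14608064405/17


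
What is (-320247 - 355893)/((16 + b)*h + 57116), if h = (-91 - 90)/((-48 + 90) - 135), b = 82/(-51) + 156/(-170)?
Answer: -4008665025/338781964 ≈ -11.833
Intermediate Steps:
b = -644/255 (b = 82*(-1/51) + 156*(-1/170) = -82/51 - 78/85 = -644/255 ≈ -2.5255)
h = 181/93 (h = -181/(42 - 135) = -181/(-93) = -181*(-1/93) = 181/93 ≈ 1.9462)
(-320247 - 355893)/((16 + b)*h + 57116) = (-320247 - 355893)/((16 - 644/255)*(181/93) + 57116) = -676140/((3436/255)*(181/93) + 57116) = -676140/(621916/23715 + 57116) = -676140/1355127856/23715 = -676140*23715/1355127856 = -4008665025/338781964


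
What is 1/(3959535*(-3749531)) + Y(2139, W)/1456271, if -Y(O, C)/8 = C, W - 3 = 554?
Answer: -66155554961803031/21620380650282571035 ≈ -0.0030599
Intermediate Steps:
W = 557 (W = 3 + 554 = 557)
Y(O, C) = -8*C
1/(3959535*(-3749531)) + Y(2139, W)/1456271 = 1/(3959535*(-3749531)) - 8*557/1456271 = (1/3959535)*(-1/3749531) - 4456*1/1456271 = -1/14846399228085 - 4456/1456271 = -66155554961803031/21620380650282571035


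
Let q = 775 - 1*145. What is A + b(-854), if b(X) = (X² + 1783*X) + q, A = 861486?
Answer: 68750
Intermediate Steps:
q = 630 (q = 775 - 145 = 630)
b(X) = 630 + X² + 1783*X (b(X) = (X² + 1783*X) + 630 = 630 + X² + 1783*X)
A + b(-854) = 861486 + (630 + (-854)² + 1783*(-854)) = 861486 + (630 + 729316 - 1522682) = 861486 - 792736 = 68750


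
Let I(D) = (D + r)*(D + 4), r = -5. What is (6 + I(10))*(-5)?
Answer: -380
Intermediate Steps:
I(D) = (-5 + D)*(4 + D) (I(D) = (D - 5)*(D + 4) = (-5 + D)*(4 + D))
(6 + I(10))*(-5) = (6 + (-20 + 10**2 - 1*10))*(-5) = (6 + (-20 + 100 - 10))*(-5) = (6 + 70)*(-5) = 76*(-5) = -380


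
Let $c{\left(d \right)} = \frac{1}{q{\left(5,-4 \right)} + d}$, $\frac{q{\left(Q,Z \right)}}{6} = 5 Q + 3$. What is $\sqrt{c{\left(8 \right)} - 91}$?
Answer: $\frac{i \sqrt{176165}}{44} \approx 9.5391 i$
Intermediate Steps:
$q{\left(Q,Z \right)} = 18 + 30 Q$ ($q{\left(Q,Z \right)} = 6 \left(5 Q + 3\right) = 6 \left(3 + 5 Q\right) = 18 + 30 Q$)
$c{\left(d \right)} = \frac{1}{168 + d}$ ($c{\left(d \right)} = \frac{1}{\left(18 + 30 \cdot 5\right) + d} = \frac{1}{\left(18 + 150\right) + d} = \frac{1}{168 + d}$)
$\sqrt{c{\left(8 \right)} - 91} = \sqrt{\frac{1}{168 + 8} - 91} = \sqrt{\frac{1}{176} - 91} = \sqrt{- \frac{16015}{176}} = \frac{i \sqrt{176165}}{44}$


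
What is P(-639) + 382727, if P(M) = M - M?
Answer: 382727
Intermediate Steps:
P(M) = 0
P(-639) + 382727 = 0 + 382727 = 382727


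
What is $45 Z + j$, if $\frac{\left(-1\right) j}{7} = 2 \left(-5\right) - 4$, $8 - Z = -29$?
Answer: $1763$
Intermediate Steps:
$Z = 37$ ($Z = 8 - -29 = 8 + 29 = 37$)
$j = 98$ ($j = - 7 \left(2 \left(-5\right) - 4\right) = - 7 \left(-10 - 4\right) = \left(-7\right) \left(-14\right) = 98$)
$45 Z + j = 45 \cdot 37 + 98 = 1665 + 98 = 1763$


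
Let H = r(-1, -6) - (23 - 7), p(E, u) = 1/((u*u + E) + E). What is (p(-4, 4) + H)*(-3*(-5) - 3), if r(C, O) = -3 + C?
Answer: -477/2 ≈ -238.50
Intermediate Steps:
p(E, u) = 1/(u² + 2*E) (p(E, u) = 1/((u² + E) + E) = 1/((E + u²) + E) = 1/(u² + 2*E))
H = -20 (H = (-3 - 1) - (23 - 7) = -4 - 1*16 = -4 - 16 = -20)
(p(-4, 4) + H)*(-3*(-5) - 3) = (1/(4² + 2*(-4)) - 20)*(-3*(-5) - 3) = (1/(16 - 8) - 20)*(15 - 3) = (1/8 - 20)*12 = (⅛ - 20)*12 = -159/8*12 = -477/2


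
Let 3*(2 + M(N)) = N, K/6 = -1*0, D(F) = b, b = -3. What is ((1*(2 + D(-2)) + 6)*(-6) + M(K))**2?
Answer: 1024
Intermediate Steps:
D(F) = -3
K = 0 (K = 6*(-1*0) = 6*0 = 0)
M(N) = -2 + N/3
((1*(2 + D(-2)) + 6)*(-6) + M(K))**2 = ((1*(2 - 3) + 6)*(-6) + (-2 + (1/3)*0))**2 = ((1*(-1) + 6)*(-6) + (-2 + 0))**2 = ((-1 + 6)*(-6) - 2)**2 = (5*(-6) - 2)**2 = (-30 - 2)**2 = (-32)**2 = 1024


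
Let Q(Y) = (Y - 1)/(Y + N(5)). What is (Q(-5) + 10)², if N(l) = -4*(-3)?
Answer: 4096/49 ≈ 83.592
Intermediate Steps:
N(l) = 12
Q(Y) = (-1 + Y)/(12 + Y) (Q(Y) = (Y - 1)/(Y + 12) = (-1 + Y)/(12 + Y))
(Q(-5) + 10)² = ((-1 - 5)/(12 - 5) + 10)² = (-6/7 + 10)² = (64/7)² = 4096/49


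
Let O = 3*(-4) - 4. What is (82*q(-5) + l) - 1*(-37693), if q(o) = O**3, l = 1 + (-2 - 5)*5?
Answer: -298213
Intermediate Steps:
O = -16 (O = -12 - 4 = -16)
l = -34 (l = 1 - 7*5 = 1 - 35 = -34)
q(o) = -4096 (q(o) = (-16)**3 = -4096)
(82*q(-5) + l) - 1*(-37693) = (82*(-4096) - 34) - 1*(-37693) = (-335872 - 34) + 37693 = -335906 + 37693 = -298213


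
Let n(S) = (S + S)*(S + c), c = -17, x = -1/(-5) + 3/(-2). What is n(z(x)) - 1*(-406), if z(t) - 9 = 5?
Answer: 322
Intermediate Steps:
x = -13/10 (x = -1*(-1/5) + 3*(-1/2) = 1/5 - 3/2 = -13/10 ≈ -1.3000)
z(t) = 14 (z(t) = 9 + 5 = 14)
n(S) = 2*S*(-17 + S) (n(S) = (S + S)*(S - 17) = (2*S)*(-17 + S) = 2*S*(-17 + S))
n(z(x)) - 1*(-406) = 2*14*(-17 + 14) - 1*(-406) = 2*14*(-3) + 406 = -84 + 406 = 322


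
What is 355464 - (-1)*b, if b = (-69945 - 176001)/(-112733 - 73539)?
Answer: 33106618077/93136 ≈ 3.5547e+5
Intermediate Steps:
b = 122973/93136 (b = -245946/(-186272) = -245946*(-1/186272) = 122973/93136 ≈ 1.3204)
355464 - (-1)*b = 355464 - (-1)*122973/93136 = 355464 - 1*(-122973/93136) = 355464 + 122973/93136 = 33106618077/93136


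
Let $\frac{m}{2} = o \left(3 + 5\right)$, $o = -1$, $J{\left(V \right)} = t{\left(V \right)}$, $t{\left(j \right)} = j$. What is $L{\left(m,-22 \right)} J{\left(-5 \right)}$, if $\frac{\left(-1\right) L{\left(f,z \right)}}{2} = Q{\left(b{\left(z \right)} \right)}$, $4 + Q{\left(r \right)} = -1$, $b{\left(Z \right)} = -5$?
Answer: $-50$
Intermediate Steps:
$J{\left(V \right)} = V$
$Q{\left(r \right)} = -5$ ($Q{\left(r \right)} = -4 - 1 = -5$)
$m = -16$ ($m = 2 \left(- (3 + 5)\right) = 2 \left(\left(-1\right) 8\right) = 2 \left(-8\right) = -16$)
$L{\left(f,z \right)} = 10$ ($L{\left(f,z \right)} = \left(-2\right) \left(-5\right) = 10$)
$L{\left(m,-22 \right)} J{\left(-5 \right)} = 10 \left(-5\right) = -50$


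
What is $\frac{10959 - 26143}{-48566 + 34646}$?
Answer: $\frac{949}{870} \approx 1.0908$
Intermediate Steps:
$\frac{10959 - 26143}{-48566 + 34646} = - \frac{15184}{-13920} = \left(-15184\right) \left(- \frac{1}{13920}\right) = \frac{949}{870}$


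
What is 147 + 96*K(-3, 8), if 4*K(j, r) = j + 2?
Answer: 123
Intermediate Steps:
K(j, r) = ½ + j/4 (K(j, r) = (j + 2)/4 = (2 + j)/4 = ½ + j/4)
147 + 96*K(-3, 8) = 147 + 96*(½ + (¼)*(-3)) = 147 + 96*(½ - ¾) = 147 + 96*(-¼) = 147 - 24 = 123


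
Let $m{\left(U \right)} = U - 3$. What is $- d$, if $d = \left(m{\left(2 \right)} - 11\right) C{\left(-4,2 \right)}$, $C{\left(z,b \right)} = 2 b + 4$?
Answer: $96$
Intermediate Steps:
$m{\left(U \right)} = -3 + U$
$C{\left(z,b \right)} = 4 + 2 b$
$d = -96$ ($d = \left(\left(-3 + 2\right) - 11\right) \left(4 + 2 \cdot 2\right) = \left(-1 - 11\right) \left(4 + 4\right) = \left(-12\right) 8 = -96$)
$- d = \left(-1\right) \left(-96\right) = 96$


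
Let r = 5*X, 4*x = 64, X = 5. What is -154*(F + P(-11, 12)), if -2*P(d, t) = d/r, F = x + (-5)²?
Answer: -158697/25 ≈ -6347.9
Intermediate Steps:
x = 16 (x = (¼)*64 = 16)
r = 25 (r = 5*5 = 25)
F = 41 (F = 16 + (-5)² = 16 + 25 = 41)
P(d, t) = -d/50 (P(d, t) = -d/(2*25) = -d/50)
-154*(F + P(-11, 12)) = -154*(41 - 1/50*(-11)) = -154*(41 + 11/50) = -154*2061/50 = -158697/25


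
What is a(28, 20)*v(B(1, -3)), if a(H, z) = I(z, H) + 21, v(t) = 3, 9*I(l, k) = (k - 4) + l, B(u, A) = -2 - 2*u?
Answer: 233/3 ≈ 77.667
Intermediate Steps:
I(l, k) = -4/9 + k/9 + l/9 (I(l, k) = ((k - 4) + l)/9 = ((-4 + k) + l)/9 = (-4 + k + l)/9 = -4/9 + k/9 + l/9)
a(H, z) = 185/9 + H/9 + z/9 (a(H, z) = (-4/9 + H/9 + z/9) + 21 = 185/9 + H/9 + z/9)
a(28, 20)*v(B(1, -3)) = (185/9 + (⅑)*28 + (⅑)*20)*3 = (185/9 + 28/9 + 20/9)*3 = (233/9)*3 = 233/3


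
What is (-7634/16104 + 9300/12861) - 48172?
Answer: -50389000279/1046028 ≈ -48172.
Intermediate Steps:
(-7634/16104 + 9300/12861) - 48172 = (-7634*1/16104 + 9300*(1/12861)) - 48172 = (-347/732 + 3100/4287) - 48172 = 260537/1046028 - 48172 = -50389000279/1046028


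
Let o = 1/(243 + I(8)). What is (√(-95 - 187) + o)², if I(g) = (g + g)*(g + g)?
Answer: -70218281/249001 + 2*I*√282/499 ≈ -282.0 + 0.067306*I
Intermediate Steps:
I(g) = 4*g² (I(g) = (2*g)*(2*g) = 4*g²)
o = 1/499 (o = 1/(243 + 4*8²) = 1/(243 + 4*64) = 1/(243 + 256) = 1/499 ≈ 0.0020040)
(√(-95 - 187) + o)² = (√(-95 - 187) + 1/499)² = (√(-282) + 1/499)² = (I*√282 + 1/499)² = (1/499 + I*√282)²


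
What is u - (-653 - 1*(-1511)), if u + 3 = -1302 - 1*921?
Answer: -3084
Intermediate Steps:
u = -2226 (u = -3 + (-1302 - 1*921) = -3 + (-1302 - 921) = -3 - 2223 = -2226)
u - (-653 - 1*(-1511)) = -2226 - (-653 - 1*(-1511)) = -2226 - (-653 + 1511) = -2226 - 1*858 = -2226 - 858 = -3084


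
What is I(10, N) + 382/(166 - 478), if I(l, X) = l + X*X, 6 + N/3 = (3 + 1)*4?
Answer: 141769/156 ≈ 908.78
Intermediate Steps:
N = 30 (N = -18 + 3*((3 + 1)*4) = -18 + 3*(4*4) = -18 + 3*16 = -18 + 48 = 30)
I(l, X) = l + X²
I(10, N) + 382/(166 - 478) = (10 + 30²) + 382/(166 - 478) = (10 + 900) + 382/(-312) = 910 - 1/312*382 = 910 - 191/156 = 141769/156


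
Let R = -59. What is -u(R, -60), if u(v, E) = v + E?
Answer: 119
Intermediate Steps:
u(v, E) = E + v
-u(R, -60) = -(-60 - 59) = -1*(-119) = 119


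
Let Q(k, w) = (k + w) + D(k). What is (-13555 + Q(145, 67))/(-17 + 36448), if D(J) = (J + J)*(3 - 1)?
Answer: -12763/36431 ≈ -0.35033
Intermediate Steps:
D(J) = 4*J (D(J) = (2*J)*2 = 4*J)
Q(k, w) = w + 5*k (Q(k, w) = (k + w) + 4*k = w + 5*k)
(-13555 + Q(145, 67))/(-17 + 36448) = (-13555 + (67 + 5*145))/(-17 + 36448) = (-13555 + (67 + 725))/36431 = (-13555 + 792)*(1/36431) = -12763*1/36431 = -12763/36431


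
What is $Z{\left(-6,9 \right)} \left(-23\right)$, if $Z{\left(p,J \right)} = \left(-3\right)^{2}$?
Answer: $-207$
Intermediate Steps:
$Z{\left(p,J \right)} = 9$
$Z{\left(-6,9 \right)} \left(-23\right) = 9 \left(-23\right) = -207$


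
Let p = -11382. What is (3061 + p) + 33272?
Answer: 24951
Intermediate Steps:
(3061 + p) + 33272 = (3061 - 11382) + 33272 = -8321 + 33272 = 24951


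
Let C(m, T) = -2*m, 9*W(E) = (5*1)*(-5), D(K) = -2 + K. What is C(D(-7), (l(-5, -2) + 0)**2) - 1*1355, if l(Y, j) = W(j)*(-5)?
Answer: -1337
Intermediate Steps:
W(E) = -25/9 (W(E) = ((5*1)*(-5))/9 = (5*(-5))/9 = (1/9)*(-25) = -25/9)
l(Y, j) = 125/9 (l(Y, j) = -25/9*(-5) = 125/9)
C(D(-7), (l(-5, -2) + 0)**2) - 1*1355 = -2*(-2 - 7) - 1*1355 = -2*(-9) - 1355 = 18 - 1355 = -1337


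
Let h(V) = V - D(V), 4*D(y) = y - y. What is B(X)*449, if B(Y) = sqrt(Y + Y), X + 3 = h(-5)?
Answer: 1796*I ≈ 1796.0*I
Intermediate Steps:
D(y) = 0 (D(y) = (y - y)/4 = (1/4)*0 = 0)
h(V) = V (h(V) = V - 1*0 = V + 0 = V)
X = -8 (X = -3 - 5 = -8)
B(Y) = sqrt(2)*sqrt(Y) (B(Y) = sqrt(2*Y) = sqrt(2)*sqrt(Y))
B(X)*449 = (sqrt(2)*sqrt(-8))*449 = (sqrt(2)*(2*I*sqrt(2)))*449 = (4*I)*449 = 1796*I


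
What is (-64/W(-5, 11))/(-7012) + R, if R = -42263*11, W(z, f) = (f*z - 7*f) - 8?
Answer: -28523510019/61355 ≈ -4.6489e+5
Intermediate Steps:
W(z, f) = -8 - 7*f + f*z (W(z, f) = (-7*f + f*z) - 8 = -8 - 7*f + f*z)
R = -464893
(-64/W(-5, 11))/(-7012) + R = (-64/(-8 - 7*11 + 11*(-5)))/(-7012) - 464893 = -(-16)/(1753*(-8 - 77 - 55)) - 464893 = -(-16)/(1753*(-140)) - 464893 = -(-16)*(-1)/(1753*140) - 464893 = -1/7012*16/35 - 464893 = -4/61355 - 464893 = -28523510019/61355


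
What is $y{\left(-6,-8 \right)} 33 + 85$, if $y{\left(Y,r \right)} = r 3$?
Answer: $-707$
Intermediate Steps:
$y{\left(Y,r \right)} = 3 r$
$y{\left(-6,-8 \right)} 33 + 85 = 3 \left(-8\right) 33 + 85 = \left(-24\right) 33 + 85 = -792 + 85 = -707$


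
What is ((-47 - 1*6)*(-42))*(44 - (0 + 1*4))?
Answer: 89040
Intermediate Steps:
((-47 - 1*6)*(-42))*(44 - (0 + 1*4)) = ((-47 - 6)*(-42))*(44 - (0 + 4)) = (-53*(-42))*(44 - 1*4) = 2226*(44 - 4) = 2226*40 = 89040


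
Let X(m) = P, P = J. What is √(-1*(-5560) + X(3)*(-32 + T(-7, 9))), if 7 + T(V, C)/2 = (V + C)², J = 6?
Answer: 2*√1333 ≈ 73.021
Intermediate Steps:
P = 6
T(V, C) = -14 + 2*(C + V)² (T(V, C) = -14 + 2*(V + C)² = -14 + 2*(C + V)²)
X(m) = 6
√(-1*(-5560) + X(3)*(-32 + T(-7, 9))) = √(-1*(-5560) + 6*(-32 + (-14 + 2*(9 - 7)²))) = √(5560 + 6*(-32 + (-14 + 2*2²))) = √(5560 + 6*(-32 + (-14 + 2*4))) = √(5560 + 6*(-32 + (-14 + 8))) = √(5560 + 6*(-32 - 6)) = √(5560 + 6*(-38)) = √(5560 - 228) = √5332 = 2*√1333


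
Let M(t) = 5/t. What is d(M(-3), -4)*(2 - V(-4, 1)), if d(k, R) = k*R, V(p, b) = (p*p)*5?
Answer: -520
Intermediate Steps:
V(p, b) = 5*p**2 (V(p, b) = p**2*5 = 5*p**2)
d(k, R) = R*k
d(M(-3), -4)*(2 - V(-4, 1)) = (-20/(-3))*(2 - 5*(-4)**2) = (-20*(-1)/3)*(2 - 5*16) = (-4*(-5/3))*(2 - 1*80) = 20*(2 - 80)/3 = (20/3)*(-78) = -520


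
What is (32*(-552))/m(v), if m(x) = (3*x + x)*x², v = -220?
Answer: 69/166375 ≈ 0.00041473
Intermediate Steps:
m(x) = 4*x³ (m(x) = (4*x)*x² = 4*x³)
(32*(-552))/m(v) = (32*(-552))/((4*(-220)³)) = -17664/(4*(-10648000)) = -17664/(-42592000) = -17664*(-1/42592000) = 69/166375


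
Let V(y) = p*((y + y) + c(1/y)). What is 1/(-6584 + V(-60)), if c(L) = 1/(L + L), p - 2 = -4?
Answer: -1/6284 ≈ -0.00015913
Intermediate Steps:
p = -2 (p = 2 - 4 = -2)
c(L) = 1/(2*L)
V(y) = -5*y (V(y) = -2*((y + y) + 1/(2*((1/y)))) = -2*(2*y + 1/(2*(1/y))) = -2*(2*y + y/2) = -5*y)
1/(-6584 + V(-60)) = 1/(-6584 - 5*(-60)) = 1/(-6584 + 300) = 1/(-6284) = -1/6284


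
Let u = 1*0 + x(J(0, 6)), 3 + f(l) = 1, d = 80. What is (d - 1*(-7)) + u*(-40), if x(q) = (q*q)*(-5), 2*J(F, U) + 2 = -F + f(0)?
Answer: 887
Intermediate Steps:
f(l) = -2 (f(l) = -3 + 1 = -2)
J(F, U) = -2 - F/2 (J(F, U) = -1 + (-F - 2)/2 = -1 + (-2 - F)/2 = -1 + (-1 - F/2) = -2 - F/2)
x(q) = -5*q² (x(q) = q²*(-5) = -5*q²)
u = -20 (u = 1*0 - 5*(-2 - ½*0)² = 0 - 5*(-2 + 0)² = 0 - 5*(-2)² = 0 - 5*4 = 0 - 20 = -20)
(d - 1*(-7)) + u*(-40) = (80 - 1*(-7)) - 20*(-40) = (80 + 7) + 800 = 87 + 800 = 887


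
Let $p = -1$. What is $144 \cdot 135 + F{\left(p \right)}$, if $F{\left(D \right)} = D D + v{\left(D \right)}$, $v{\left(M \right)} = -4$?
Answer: $19437$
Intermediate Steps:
$F{\left(D \right)} = -4 + D^{2}$ ($F{\left(D \right)} = D D - 4 = D^{2} - 4 = -4 + D^{2}$)
$144 \cdot 135 + F{\left(p \right)} = 144 \cdot 135 - \left(4 - \left(-1\right)^{2}\right) = 19440 + \left(-4 + 1\right) = 19440 - 3 = 19437$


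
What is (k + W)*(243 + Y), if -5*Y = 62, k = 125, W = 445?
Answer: 131442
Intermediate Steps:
Y = -62/5 (Y = -⅕*62 = -62/5 ≈ -12.400)
(k + W)*(243 + Y) = (125 + 445)*(243 - 62/5) = 570*(1153/5) = 131442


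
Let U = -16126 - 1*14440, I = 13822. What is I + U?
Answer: -16744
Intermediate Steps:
U = -30566 (U = -16126 - 14440 = -30566)
I + U = 13822 - 30566 = -16744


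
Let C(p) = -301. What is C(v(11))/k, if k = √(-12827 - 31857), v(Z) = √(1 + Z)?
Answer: 301*I*√11171/22342 ≈ 1.4239*I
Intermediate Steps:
k = 2*I*√11171 (k = √(-44684) = 2*I*√11171 ≈ 211.39*I)
C(v(11))/k = -301*(-I*√11171/22342) = -(-301)*I*√11171/22342 = 301*I*√11171/22342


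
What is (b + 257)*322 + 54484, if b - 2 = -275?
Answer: 49332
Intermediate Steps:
b = -273 (b = 2 - 275 = -273)
(b + 257)*322 + 54484 = (-273 + 257)*322 + 54484 = -16*322 + 54484 = -5152 + 54484 = 49332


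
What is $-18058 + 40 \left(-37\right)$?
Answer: $-19538$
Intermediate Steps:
$-18058 + 40 \left(-37\right) = -18058 - 1480 = -19538$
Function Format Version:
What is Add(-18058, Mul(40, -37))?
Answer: -19538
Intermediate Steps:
Add(-18058, Mul(40, -37)) = Add(-18058, -1480) = -19538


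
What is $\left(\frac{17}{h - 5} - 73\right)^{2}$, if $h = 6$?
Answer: $3136$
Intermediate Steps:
$\left(\frac{17}{h - 5} - 73\right)^{2} = \left(\frac{17}{6 - 5} - 73\right)^{2} = \left(\frac{17}{1} - 73\right)^{2} = \left(17 \cdot 1 - 73\right)^{2} = \left(17 - 73\right)^{2} = \left(-56\right)^{2} = 3136$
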